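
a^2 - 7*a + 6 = (a - 6)*(a - 1)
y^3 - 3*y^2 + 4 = (y - 2)^2*(y + 1)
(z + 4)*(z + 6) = z^2 + 10*z + 24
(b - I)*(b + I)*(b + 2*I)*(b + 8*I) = b^4 + 10*I*b^3 - 15*b^2 + 10*I*b - 16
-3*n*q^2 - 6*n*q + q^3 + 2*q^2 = q*(-3*n + q)*(q + 2)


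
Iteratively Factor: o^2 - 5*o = (o)*(o - 5)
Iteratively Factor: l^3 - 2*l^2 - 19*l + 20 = (l - 5)*(l^2 + 3*l - 4) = (l - 5)*(l + 4)*(l - 1)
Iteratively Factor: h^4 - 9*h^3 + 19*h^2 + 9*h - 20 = (h - 4)*(h^3 - 5*h^2 - h + 5) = (h - 4)*(h - 1)*(h^2 - 4*h - 5) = (h - 5)*(h - 4)*(h - 1)*(h + 1)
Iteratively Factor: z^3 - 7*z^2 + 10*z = (z)*(z^2 - 7*z + 10) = z*(z - 2)*(z - 5)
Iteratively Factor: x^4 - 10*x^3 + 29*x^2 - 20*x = (x - 5)*(x^3 - 5*x^2 + 4*x) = (x - 5)*(x - 1)*(x^2 - 4*x) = x*(x - 5)*(x - 1)*(x - 4)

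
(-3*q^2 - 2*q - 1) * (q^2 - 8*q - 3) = -3*q^4 + 22*q^3 + 24*q^2 + 14*q + 3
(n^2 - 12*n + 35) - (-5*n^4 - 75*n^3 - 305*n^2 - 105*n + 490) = 5*n^4 + 75*n^3 + 306*n^2 + 93*n - 455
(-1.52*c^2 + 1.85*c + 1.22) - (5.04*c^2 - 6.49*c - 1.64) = -6.56*c^2 + 8.34*c + 2.86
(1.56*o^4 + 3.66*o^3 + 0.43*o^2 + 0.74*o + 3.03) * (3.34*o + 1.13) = 5.2104*o^5 + 13.9872*o^4 + 5.572*o^3 + 2.9575*o^2 + 10.9564*o + 3.4239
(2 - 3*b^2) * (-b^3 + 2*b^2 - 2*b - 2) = 3*b^5 - 6*b^4 + 4*b^3 + 10*b^2 - 4*b - 4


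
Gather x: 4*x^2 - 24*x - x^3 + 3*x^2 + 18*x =-x^3 + 7*x^2 - 6*x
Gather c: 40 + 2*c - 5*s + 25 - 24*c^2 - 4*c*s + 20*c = -24*c^2 + c*(22 - 4*s) - 5*s + 65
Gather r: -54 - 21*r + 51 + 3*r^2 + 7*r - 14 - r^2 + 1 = 2*r^2 - 14*r - 16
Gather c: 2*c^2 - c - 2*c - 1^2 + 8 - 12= 2*c^2 - 3*c - 5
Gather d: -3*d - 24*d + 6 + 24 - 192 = -27*d - 162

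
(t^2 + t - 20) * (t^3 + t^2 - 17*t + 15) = t^5 + 2*t^4 - 36*t^3 - 22*t^2 + 355*t - 300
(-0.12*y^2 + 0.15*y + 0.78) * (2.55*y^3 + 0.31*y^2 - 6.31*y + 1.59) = -0.306*y^5 + 0.3453*y^4 + 2.7927*y^3 - 0.8955*y^2 - 4.6833*y + 1.2402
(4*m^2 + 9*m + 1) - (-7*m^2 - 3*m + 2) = 11*m^2 + 12*m - 1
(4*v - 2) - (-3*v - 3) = 7*v + 1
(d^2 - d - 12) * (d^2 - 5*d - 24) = d^4 - 6*d^3 - 31*d^2 + 84*d + 288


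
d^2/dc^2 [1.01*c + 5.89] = 0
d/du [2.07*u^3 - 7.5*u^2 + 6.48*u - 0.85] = 6.21*u^2 - 15.0*u + 6.48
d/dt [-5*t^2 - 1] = -10*t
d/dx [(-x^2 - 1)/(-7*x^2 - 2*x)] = 2*(x^2 - 7*x - 1)/(x^2*(49*x^2 + 28*x + 4))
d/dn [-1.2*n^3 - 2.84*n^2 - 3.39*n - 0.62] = -3.6*n^2 - 5.68*n - 3.39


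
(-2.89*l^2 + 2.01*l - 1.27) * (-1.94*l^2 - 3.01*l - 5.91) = 5.6066*l^4 + 4.7995*l^3 + 13.4936*l^2 - 8.0564*l + 7.5057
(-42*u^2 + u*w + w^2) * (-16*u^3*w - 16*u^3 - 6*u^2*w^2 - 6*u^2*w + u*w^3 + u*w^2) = 672*u^5*w + 672*u^5 + 236*u^4*w^2 + 236*u^4*w - 64*u^3*w^3 - 64*u^3*w^2 - 5*u^2*w^4 - 5*u^2*w^3 + u*w^5 + u*w^4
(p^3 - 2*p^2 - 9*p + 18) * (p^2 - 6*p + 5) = p^5 - 8*p^4 + 8*p^3 + 62*p^2 - 153*p + 90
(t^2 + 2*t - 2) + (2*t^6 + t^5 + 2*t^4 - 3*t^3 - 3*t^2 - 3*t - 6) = 2*t^6 + t^5 + 2*t^4 - 3*t^3 - 2*t^2 - t - 8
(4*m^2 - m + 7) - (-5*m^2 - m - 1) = 9*m^2 + 8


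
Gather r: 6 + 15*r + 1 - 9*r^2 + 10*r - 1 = -9*r^2 + 25*r + 6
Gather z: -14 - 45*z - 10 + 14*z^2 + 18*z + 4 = 14*z^2 - 27*z - 20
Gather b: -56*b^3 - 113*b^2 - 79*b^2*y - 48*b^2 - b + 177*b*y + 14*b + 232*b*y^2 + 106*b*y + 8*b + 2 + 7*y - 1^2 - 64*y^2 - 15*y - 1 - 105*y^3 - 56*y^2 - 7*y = -56*b^3 + b^2*(-79*y - 161) + b*(232*y^2 + 283*y + 21) - 105*y^3 - 120*y^2 - 15*y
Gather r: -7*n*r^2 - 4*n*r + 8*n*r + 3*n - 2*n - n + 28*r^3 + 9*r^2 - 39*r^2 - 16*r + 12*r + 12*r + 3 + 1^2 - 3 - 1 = 28*r^3 + r^2*(-7*n - 30) + r*(4*n + 8)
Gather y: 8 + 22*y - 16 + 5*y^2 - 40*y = 5*y^2 - 18*y - 8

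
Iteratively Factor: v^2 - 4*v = (v - 4)*(v)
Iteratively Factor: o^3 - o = (o + 1)*(o^2 - o) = o*(o + 1)*(o - 1)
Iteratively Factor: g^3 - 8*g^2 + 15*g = (g)*(g^2 - 8*g + 15) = g*(g - 5)*(g - 3)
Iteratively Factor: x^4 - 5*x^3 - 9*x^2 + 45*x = (x - 3)*(x^3 - 2*x^2 - 15*x) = (x - 3)*(x + 3)*(x^2 - 5*x) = (x - 5)*(x - 3)*(x + 3)*(x)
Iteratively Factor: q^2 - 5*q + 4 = (q - 4)*(q - 1)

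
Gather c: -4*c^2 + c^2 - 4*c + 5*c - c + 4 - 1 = 3 - 3*c^2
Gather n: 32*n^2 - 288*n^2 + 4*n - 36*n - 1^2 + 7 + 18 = -256*n^2 - 32*n + 24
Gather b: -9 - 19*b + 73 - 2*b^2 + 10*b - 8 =-2*b^2 - 9*b + 56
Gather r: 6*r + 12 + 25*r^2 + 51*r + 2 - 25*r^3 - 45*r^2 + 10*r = -25*r^3 - 20*r^2 + 67*r + 14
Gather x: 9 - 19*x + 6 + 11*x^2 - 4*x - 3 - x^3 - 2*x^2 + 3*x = -x^3 + 9*x^2 - 20*x + 12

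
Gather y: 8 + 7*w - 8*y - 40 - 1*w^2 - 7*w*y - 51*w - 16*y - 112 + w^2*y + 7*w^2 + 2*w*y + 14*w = 6*w^2 - 30*w + y*(w^2 - 5*w - 24) - 144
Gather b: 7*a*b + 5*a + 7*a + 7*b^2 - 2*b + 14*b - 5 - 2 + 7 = 12*a + 7*b^2 + b*(7*a + 12)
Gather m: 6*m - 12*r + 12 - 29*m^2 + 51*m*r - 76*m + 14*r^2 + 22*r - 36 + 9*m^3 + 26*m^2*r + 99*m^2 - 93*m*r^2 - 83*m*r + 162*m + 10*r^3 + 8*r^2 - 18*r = 9*m^3 + m^2*(26*r + 70) + m*(-93*r^2 - 32*r + 92) + 10*r^3 + 22*r^2 - 8*r - 24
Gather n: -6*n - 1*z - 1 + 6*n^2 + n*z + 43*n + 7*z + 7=6*n^2 + n*(z + 37) + 6*z + 6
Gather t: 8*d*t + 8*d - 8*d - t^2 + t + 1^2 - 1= -t^2 + t*(8*d + 1)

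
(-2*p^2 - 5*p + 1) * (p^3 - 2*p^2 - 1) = -2*p^5 - p^4 + 11*p^3 + 5*p - 1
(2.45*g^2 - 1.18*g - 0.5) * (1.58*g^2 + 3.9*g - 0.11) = 3.871*g^4 + 7.6906*g^3 - 5.6615*g^2 - 1.8202*g + 0.055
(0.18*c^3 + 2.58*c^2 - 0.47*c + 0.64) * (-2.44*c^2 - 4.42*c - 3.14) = -0.4392*c^5 - 7.0908*c^4 - 10.822*c^3 - 7.5854*c^2 - 1.353*c - 2.0096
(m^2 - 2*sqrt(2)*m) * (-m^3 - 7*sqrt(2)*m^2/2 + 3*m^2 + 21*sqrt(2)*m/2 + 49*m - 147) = -m^5 - 3*sqrt(2)*m^4/2 + 3*m^4 + 9*sqrt(2)*m^3/2 + 63*m^3 - 189*m^2 - 98*sqrt(2)*m^2 + 294*sqrt(2)*m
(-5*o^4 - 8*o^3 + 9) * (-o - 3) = 5*o^5 + 23*o^4 + 24*o^3 - 9*o - 27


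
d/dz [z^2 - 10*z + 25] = 2*z - 10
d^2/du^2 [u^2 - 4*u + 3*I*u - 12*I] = 2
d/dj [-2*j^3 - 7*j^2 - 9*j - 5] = -6*j^2 - 14*j - 9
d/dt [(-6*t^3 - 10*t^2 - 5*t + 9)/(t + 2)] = (-12*t^3 - 46*t^2 - 40*t - 19)/(t^2 + 4*t + 4)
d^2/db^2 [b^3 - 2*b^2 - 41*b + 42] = 6*b - 4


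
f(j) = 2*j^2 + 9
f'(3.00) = 12.00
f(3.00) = 27.00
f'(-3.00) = -12.00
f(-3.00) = 27.00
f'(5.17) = 20.68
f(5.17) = 62.46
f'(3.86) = 15.44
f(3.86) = 38.80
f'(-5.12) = -20.48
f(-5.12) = 61.43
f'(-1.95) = -7.80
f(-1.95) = 16.60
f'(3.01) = 12.04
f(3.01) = 27.12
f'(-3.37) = -13.48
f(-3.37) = 31.71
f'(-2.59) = -10.36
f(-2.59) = 22.42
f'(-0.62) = -2.48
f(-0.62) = 9.77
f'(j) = 4*j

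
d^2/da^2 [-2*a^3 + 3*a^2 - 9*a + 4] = 6 - 12*a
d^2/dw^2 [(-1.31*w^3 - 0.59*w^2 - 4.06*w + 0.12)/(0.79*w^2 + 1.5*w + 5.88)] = (-1.77635683940025e-15*w^4 + 2.60603200000001*w^3 - 52.43184*w^2 - 157.744512*w + 30.24576)/(0.493039*w^6 + 2.80845*w^5 + 16.341624*w^4 + 45.1818*w^3 + 121.631328*w^2 + 155.5848*w + 203.297472)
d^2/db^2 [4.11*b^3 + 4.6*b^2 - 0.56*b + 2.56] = 24.66*b + 9.2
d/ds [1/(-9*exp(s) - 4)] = 9*exp(s)/(9*exp(s) + 4)^2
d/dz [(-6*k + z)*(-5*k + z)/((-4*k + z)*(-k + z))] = 2*k*(53*k^2 - 26*k*z + 3*z^2)/(16*k^4 - 40*k^3*z + 33*k^2*z^2 - 10*k*z^3 + z^4)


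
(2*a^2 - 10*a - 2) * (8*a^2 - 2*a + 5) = 16*a^4 - 84*a^3 + 14*a^2 - 46*a - 10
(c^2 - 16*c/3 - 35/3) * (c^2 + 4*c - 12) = c^4 - 4*c^3/3 - 45*c^2 + 52*c/3 + 140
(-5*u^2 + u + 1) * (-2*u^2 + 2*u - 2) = 10*u^4 - 12*u^3 + 10*u^2 - 2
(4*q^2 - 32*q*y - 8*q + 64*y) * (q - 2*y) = 4*q^3 - 40*q^2*y - 8*q^2 + 64*q*y^2 + 80*q*y - 128*y^2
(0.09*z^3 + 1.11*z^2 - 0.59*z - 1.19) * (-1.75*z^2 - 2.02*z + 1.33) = -0.1575*z^5 - 2.1243*z^4 - 1.09*z^3 + 4.7506*z^2 + 1.6191*z - 1.5827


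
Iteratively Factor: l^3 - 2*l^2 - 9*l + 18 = (l - 2)*(l^2 - 9) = (l - 3)*(l - 2)*(l + 3)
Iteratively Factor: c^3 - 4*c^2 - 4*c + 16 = (c + 2)*(c^2 - 6*c + 8) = (c - 2)*(c + 2)*(c - 4)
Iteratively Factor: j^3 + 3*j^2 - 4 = (j + 2)*(j^2 + j - 2) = (j - 1)*(j + 2)*(j + 2)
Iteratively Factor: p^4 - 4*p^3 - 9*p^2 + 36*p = (p + 3)*(p^3 - 7*p^2 + 12*p) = (p - 4)*(p + 3)*(p^2 - 3*p) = p*(p - 4)*(p + 3)*(p - 3)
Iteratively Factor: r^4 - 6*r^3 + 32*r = (r + 2)*(r^3 - 8*r^2 + 16*r) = r*(r + 2)*(r^2 - 8*r + 16) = r*(r - 4)*(r + 2)*(r - 4)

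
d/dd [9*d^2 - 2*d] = 18*d - 2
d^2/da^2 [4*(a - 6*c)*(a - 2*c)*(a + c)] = 24*a - 56*c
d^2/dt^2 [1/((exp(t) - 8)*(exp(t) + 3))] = (4*exp(3*t) - 15*exp(2*t) + 121*exp(t) - 120)*exp(t)/(exp(6*t) - 15*exp(5*t) + 3*exp(4*t) + 595*exp(3*t) - 72*exp(2*t) - 8640*exp(t) - 13824)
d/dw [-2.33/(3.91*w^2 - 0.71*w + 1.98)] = (18.2206*w - 1.6543)/(3.91*w^2 - 0.71*w + 1.98)^2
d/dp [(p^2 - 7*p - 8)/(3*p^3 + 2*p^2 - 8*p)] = (-3*p^4 + 42*p^3 + 78*p^2 + 32*p - 64)/(p^2*(9*p^4 + 12*p^3 - 44*p^2 - 32*p + 64))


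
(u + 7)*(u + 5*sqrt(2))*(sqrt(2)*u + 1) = sqrt(2)*u^3 + 7*sqrt(2)*u^2 + 11*u^2 + 5*sqrt(2)*u + 77*u + 35*sqrt(2)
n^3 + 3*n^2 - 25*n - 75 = (n - 5)*(n + 3)*(n + 5)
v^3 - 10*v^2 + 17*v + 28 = (v - 7)*(v - 4)*(v + 1)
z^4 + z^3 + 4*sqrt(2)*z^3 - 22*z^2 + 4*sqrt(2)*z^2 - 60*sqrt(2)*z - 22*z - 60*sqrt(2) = (z + 1)*(z - 3*sqrt(2))*(z + 2*sqrt(2))*(z + 5*sqrt(2))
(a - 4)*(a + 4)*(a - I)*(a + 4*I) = a^4 + 3*I*a^3 - 12*a^2 - 48*I*a - 64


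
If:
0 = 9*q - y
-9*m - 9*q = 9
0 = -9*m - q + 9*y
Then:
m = -80/89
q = -9/89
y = -81/89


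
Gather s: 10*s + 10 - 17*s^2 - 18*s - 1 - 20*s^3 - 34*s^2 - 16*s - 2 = -20*s^3 - 51*s^2 - 24*s + 7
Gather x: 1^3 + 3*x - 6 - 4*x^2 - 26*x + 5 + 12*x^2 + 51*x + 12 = 8*x^2 + 28*x + 12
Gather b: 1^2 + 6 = 7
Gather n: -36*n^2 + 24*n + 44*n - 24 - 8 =-36*n^2 + 68*n - 32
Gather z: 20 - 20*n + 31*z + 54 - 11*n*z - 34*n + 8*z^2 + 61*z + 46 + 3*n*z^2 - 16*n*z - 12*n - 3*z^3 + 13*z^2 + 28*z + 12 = -66*n - 3*z^3 + z^2*(3*n + 21) + z*(120 - 27*n) + 132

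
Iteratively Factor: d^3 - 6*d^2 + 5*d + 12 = (d - 3)*(d^2 - 3*d - 4) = (d - 3)*(d + 1)*(d - 4)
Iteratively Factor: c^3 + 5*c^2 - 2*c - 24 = (c + 4)*(c^2 + c - 6) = (c + 3)*(c + 4)*(c - 2)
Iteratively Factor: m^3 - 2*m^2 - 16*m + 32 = (m - 4)*(m^2 + 2*m - 8) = (m - 4)*(m + 4)*(m - 2)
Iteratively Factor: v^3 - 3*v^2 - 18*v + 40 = (v + 4)*(v^2 - 7*v + 10) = (v - 5)*(v + 4)*(v - 2)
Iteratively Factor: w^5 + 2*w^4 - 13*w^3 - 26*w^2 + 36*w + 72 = (w - 3)*(w^4 + 5*w^3 + 2*w^2 - 20*w - 24) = (w - 3)*(w + 2)*(w^3 + 3*w^2 - 4*w - 12) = (w - 3)*(w - 2)*(w + 2)*(w^2 + 5*w + 6) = (w - 3)*(w - 2)*(w + 2)^2*(w + 3)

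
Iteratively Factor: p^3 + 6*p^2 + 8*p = (p + 4)*(p^2 + 2*p) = (p + 2)*(p + 4)*(p)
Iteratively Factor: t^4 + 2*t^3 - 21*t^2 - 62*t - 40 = (t - 5)*(t^3 + 7*t^2 + 14*t + 8) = (t - 5)*(t + 4)*(t^2 + 3*t + 2) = (t - 5)*(t + 2)*(t + 4)*(t + 1)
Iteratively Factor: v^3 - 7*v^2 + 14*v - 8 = (v - 1)*(v^2 - 6*v + 8) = (v - 4)*(v - 1)*(v - 2)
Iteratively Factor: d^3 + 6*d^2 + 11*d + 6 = (d + 3)*(d^2 + 3*d + 2) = (d + 1)*(d + 3)*(d + 2)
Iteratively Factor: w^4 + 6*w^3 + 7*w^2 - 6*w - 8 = (w + 4)*(w^3 + 2*w^2 - w - 2) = (w + 2)*(w + 4)*(w^2 - 1) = (w + 1)*(w + 2)*(w + 4)*(w - 1)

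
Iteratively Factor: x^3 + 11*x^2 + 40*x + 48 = (x + 4)*(x^2 + 7*x + 12) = (x + 3)*(x + 4)*(x + 4)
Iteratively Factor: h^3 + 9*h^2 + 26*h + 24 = (h + 2)*(h^2 + 7*h + 12) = (h + 2)*(h + 3)*(h + 4)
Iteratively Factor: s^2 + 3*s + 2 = (s + 2)*(s + 1)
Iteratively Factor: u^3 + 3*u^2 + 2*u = (u + 1)*(u^2 + 2*u) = u*(u + 1)*(u + 2)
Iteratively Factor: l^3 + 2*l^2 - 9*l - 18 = (l + 3)*(l^2 - l - 6) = (l + 2)*(l + 3)*(l - 3)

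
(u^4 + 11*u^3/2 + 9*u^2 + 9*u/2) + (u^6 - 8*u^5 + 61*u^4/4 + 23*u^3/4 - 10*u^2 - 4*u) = u^6 - 8*u^5 + 65*u^4/4 + 45*u^3/4 - u^2 + u/2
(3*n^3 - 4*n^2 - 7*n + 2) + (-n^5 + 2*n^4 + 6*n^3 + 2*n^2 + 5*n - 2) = -n^5 + 2*n^4 + 9*n^3 - 2*n^2 - 2*n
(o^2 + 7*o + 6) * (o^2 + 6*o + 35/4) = o^4 + 13*o^3 + 227*o^2/4 + 389*o/4 + 105/2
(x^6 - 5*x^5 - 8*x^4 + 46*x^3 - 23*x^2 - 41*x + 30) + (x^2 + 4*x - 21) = x^6 - 5*x^5 - 8*x^4 + 46*x^3 - 22*x^2 - 37*x + 9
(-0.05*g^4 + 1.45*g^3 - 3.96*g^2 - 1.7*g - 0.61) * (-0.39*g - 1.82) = 0.0195*g^5 - 0.4745*g^4 - 1.0946*g^3 + 7.8702*g^2 + 3.3319*g + 1.1102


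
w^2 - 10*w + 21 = (w - 7)*(w - 3)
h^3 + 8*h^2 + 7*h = h*(h + 1)*(h + 7)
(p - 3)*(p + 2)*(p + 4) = p^3 + 3*p^2 - 10*p - 24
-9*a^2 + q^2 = (-3*a + q)*(3*a + q)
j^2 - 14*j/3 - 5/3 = (j - 5)*(j + 1/3)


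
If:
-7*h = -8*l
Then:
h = 8*l/7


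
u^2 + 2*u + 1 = (u + 1)^2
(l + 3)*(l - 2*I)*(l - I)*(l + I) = l^4 + 3*l^3 - 2*I*l^3 + l^2 - 6*I*l^2 + 3*l - 2*I*l - 6*I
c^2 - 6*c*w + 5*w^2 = (c - 5*w)*(c - w)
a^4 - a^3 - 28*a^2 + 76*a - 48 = (a - 4)*(a - 2)*(a - 1)*(a + 6)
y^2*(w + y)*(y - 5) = w*y^3 - 5*w*y^2 + y^4 - 5*y^3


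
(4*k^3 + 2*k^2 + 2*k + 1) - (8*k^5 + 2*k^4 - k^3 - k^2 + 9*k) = -8*k^5 - 2*k^4 + 5*k^3 + 3*k^2 - 7*k + 1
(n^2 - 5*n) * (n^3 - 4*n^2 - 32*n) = n^5 - 9*n^4 - 12*n^3 + 160*n^2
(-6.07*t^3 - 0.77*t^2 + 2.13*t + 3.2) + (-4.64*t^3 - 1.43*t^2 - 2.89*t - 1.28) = -10.71*t^3 - 2.2*t^2 - 0.76*t + 1.92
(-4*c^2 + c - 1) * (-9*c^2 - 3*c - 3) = 36*c^4 + 3*c^3 + 18*c^2 + 3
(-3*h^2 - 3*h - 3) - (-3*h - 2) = -3*h^2 - 1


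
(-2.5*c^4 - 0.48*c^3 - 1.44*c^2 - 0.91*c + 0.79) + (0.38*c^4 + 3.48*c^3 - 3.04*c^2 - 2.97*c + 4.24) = -2.12*c^4 + 3.0*c^3 - 4.48*c^2 - 3.88*c + 5.03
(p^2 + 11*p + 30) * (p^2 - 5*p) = p^4 + 6*p^3 - 25*p^2 - 150*p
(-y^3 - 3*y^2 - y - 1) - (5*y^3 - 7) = -6*y^3 - 3*y^2 - y + 6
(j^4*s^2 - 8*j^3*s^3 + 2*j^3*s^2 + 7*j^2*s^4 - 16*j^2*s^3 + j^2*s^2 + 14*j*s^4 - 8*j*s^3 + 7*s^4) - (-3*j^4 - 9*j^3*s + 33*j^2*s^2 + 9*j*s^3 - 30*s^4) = j^4*s^2 + 3*j^4 - 8*j^3*s^3 + 2*j^3*s^2 + 9*j^3*s + 7*j^2*s^4 - 16*j^2*s^3 - 32*j^2*s^2 + 14*j*s^4 - 17*j*s^3 + 37*s^4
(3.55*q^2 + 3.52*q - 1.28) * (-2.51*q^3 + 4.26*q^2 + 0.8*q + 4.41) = -8.9105*q^5 + 6.2878*q^4 + 21.048*q^3 + 13.0187*q^2 + 14.4992*q - 5.6448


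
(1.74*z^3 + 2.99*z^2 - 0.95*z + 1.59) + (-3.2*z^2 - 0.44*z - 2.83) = 1.74*z^3 - 0.21*z^2 - 1.39*z - 1.24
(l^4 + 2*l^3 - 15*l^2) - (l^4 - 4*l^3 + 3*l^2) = 6*l^3 - 18*l^2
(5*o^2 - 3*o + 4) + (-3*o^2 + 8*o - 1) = 2*o^2 + 5*o + 3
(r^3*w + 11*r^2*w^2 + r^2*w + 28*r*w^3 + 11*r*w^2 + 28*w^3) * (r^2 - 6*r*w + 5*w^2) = r^5*w + 5*r^4*w^2 + r^4*w - 33*r^3*w^3 + 5*r^3*w^2 - 113*r^2*w^4 - 33*r^2*w^3 + 140*r*w^5 - 113*r*w^4 + 140*w^5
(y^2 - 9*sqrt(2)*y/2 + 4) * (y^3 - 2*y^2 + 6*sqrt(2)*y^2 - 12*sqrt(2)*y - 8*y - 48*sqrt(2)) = y^5 - 2*y^4 + 3*sqrt(2)*y^4/2 - 58*y^3 - 3*sqrt(2)*y^3 + 12*sqrt(2)*y^2 + 100*y^2 - 48*sqrt(2)*y + 400*y - 192*sqrt(2)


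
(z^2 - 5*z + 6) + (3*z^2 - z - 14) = 4*z^2 - 6*z - 8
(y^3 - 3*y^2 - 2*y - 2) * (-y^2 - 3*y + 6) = -y^5 + 17*y^3 - 10*y^2 - 6*y - 12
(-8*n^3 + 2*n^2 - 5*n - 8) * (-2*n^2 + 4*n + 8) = 16*n^5 - 36*n^4 - 46*n^3 + 12*n^2 - 72*n - 64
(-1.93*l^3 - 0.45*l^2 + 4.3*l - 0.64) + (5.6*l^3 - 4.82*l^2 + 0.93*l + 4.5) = 3.67*l^3 - 5.27*l^2 + 5.23*l + 3.86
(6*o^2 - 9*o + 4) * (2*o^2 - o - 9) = 12*o^4 - 24*o^3 - 37*o^2 + 77*o - 36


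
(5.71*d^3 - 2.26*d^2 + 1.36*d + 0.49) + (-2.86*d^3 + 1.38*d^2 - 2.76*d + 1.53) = 2.85*d^3 - 0.88*d^2 - 1.4*d + 2.02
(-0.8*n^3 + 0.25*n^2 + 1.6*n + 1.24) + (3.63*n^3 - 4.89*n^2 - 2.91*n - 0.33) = 2.83*n^3 - 4.64*n^2 - 1.31*n + 0.91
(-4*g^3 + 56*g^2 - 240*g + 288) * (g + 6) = -4*g^4 + 32*g^3 + 96*g^2 - 1152*g + 1728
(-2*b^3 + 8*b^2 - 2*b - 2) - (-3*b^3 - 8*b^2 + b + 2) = b^3 + 16*b^2 - 3*b - 4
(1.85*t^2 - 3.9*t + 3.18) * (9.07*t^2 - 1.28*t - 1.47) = 16.7795*t^4 - 37.741*t^3 + 31.1151*t^2 + 1.6626*t - 4.6746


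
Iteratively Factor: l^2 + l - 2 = (l - 1)*(l + 2)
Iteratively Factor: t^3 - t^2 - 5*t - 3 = (t + 1)*(t^2 - 2*t - 3) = (t + 1)^2*(t - 3)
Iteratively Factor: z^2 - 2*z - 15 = (z + 3)*(z - 5)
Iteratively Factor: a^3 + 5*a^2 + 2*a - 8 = (a + 2)*(a^2 + 3*a - 4) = (a + 2)*(a + 4)*(a - 1)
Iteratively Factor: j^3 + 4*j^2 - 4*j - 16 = (j + 2)*(j^2 + 2*j - 8) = (j + 2)*(j + 4)*(j - 2)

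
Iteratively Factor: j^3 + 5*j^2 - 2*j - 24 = (j - 2)*(j^2 + 7*j + 12) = (j - 2)*(j + 3)*(j + 4)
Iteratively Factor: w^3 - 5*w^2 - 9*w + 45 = (w + 3)*(w^2 - 8*w + 15) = (w - 3)*(w + 3)*(w - 5)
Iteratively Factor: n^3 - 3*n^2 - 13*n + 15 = (n - 1)*(n^2 - 2*n - 15) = (n - 5)*(n - 1)*(n + 3)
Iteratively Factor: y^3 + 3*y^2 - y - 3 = (y + 1)*(y^2 + 2*y - 3) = (y - 1)*(y + 1)*(y + 3)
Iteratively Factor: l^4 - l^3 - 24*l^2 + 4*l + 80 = (l - 5)*(l^3 + 4*l^2 - 4*l - 16) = (l - 5)*(l + 4)*(l^2 - 4) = (l - 5)*(l - 2)*(l + 4)*(l + 2)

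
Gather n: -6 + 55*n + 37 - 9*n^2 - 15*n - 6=-9*n^2 + 40*n + 25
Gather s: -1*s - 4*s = -5*s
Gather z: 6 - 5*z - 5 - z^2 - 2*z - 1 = -z^2 - 7*z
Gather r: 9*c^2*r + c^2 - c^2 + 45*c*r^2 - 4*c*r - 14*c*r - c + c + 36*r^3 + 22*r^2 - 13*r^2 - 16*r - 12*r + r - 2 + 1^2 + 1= 36*r^3 + r^2*(45*c + 9) + r*(9*c^2 - 18*c - 27)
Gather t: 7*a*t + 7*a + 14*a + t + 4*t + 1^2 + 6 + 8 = 21*a + t*(7*a + 5) + 15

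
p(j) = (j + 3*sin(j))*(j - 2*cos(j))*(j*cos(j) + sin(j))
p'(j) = (j + 3*sin(j))*(j - 2*cos(j))*(-j*sin(j) + 2*cos(j)) + (j + 3*sin(j))*(j*cos(j) + sin(j))*(2*sin(j) + 1) + (j - 2*cos(j))*(j*cos(j) + sin(j))*(3*cos(j) + 1) = -(j + 3*sin(j))*(j - 2*cos(j))*(j*sin(j) - 2*cos(j)) + (j + 3*sin(j))*(j*cos(j) + sin(j))*(2*sin(j) + 1) + (j - 2*cos(j))*(j*cos(j) + sin(j))*(3*cos(j) + 1)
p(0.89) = -1.59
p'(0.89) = 8.90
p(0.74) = -2.49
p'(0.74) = 3.04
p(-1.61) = -6.61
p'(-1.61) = -14.95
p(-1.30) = -10.08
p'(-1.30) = -6.28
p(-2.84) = 8.38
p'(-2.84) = -9.03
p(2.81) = -41.50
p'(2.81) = -44.39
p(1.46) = 6.36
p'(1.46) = 10.47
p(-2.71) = 7.24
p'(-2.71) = -8.63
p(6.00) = 115.43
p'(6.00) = 175.01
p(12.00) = 1027.51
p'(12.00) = 1212.70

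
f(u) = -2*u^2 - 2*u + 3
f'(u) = -4*u - 2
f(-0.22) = 3.34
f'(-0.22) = -1.12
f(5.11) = -59.44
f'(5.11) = -22.44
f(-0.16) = 3.27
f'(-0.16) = -1.36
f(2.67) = -16.60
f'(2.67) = -12.68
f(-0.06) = 3.11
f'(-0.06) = -1.76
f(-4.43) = -27.39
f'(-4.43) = 15.72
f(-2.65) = -5.74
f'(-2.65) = 8.60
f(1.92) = -8.21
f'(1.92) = -9.68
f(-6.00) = -57.00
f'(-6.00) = 22.00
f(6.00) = -81.00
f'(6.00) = -26.00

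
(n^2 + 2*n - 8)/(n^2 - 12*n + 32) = (n^2 + 2*n - 8)/(n^2 - 12*n + 32)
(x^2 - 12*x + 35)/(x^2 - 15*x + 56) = (x - 5)/(x - 8)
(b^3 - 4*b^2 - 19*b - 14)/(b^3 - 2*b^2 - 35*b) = (b^2 + 3*b + 2)/(b*(b + 5))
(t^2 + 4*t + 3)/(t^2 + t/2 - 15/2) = 2*(t + 1)/(2*t - 5)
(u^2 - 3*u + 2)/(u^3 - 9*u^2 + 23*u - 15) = (u - 2)/(u^2 - 8*u + 15)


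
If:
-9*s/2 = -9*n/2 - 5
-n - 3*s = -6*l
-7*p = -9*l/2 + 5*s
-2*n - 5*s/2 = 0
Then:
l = 35/243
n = -50/81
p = -295/1134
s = 40/81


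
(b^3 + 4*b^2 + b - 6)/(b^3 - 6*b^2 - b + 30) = (b^2 + 2*b - 3)/(b^2 - 8*b + 15)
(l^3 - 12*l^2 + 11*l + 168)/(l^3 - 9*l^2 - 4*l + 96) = (l - 7)/(l - 4)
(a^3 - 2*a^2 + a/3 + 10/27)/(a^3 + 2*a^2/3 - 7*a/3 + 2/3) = (27*a^3 - 54*a^2 + 9*a + 10)/(9*(3*a^3 + 2*a^2 - 7*a + 2))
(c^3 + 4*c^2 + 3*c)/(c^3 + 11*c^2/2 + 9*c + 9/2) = 2*c/(2*c + 3)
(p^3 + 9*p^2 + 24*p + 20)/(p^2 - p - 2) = (p^3 + 9*p^2 + 24*p + 20)/(p^2 - p - 2)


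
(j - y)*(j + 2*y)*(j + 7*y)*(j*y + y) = j^4*y + 8*j^3*y^2 + j^3*y + 5*j^2*y^3 + 8*j^2*y^2 - 14*j*y^4 + 5*j*y^3 - 14*y^4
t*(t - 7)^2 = t^3 - 14*t^2 + 49*t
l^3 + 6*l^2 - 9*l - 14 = (l - 2)*(l + 1)*(l + 7)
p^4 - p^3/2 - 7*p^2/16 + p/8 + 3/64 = (p - 3/4)*(p - 1/2)*(p + 1/4)*(p + 1/2)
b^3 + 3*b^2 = b^2*(b + 3)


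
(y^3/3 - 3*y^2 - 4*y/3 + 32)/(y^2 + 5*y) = (y^3 - 9*y^2 - 4*y + 96)/(3*y*(y + 5))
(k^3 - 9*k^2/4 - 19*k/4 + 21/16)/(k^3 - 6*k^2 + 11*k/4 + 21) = (k - 1/4)/(k - 4)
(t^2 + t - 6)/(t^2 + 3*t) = (t - 2)/t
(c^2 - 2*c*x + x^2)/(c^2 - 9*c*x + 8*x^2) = (-c + x)/(-c + 8*x)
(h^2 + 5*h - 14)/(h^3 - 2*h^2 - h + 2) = (h + 7)/(h^2 - 1)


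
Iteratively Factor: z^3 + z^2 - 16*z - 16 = (z + 4)*(z^2 - 3*z - 4) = (z + 1)*(z + 4)*(z - 4)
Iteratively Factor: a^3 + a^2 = (a)*(a^2 + a) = a^2*(a + 1)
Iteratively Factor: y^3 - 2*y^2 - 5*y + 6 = (y + 2)*(y^2 - 4*y + 3) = (y - 3)*(y + 2)*(y - 1)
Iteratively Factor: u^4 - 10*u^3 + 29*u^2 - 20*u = (u)*(u^3 - 10*u^2 + 29*u - 20) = u*(u - 4)*(u^2 - 6*u + 5) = u*(u - 5)*(u - 4)*(u - 1)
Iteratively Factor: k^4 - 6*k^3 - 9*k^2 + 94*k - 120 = (k - 5)*(k^3 - k^2 - 14*k + 24) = (k - 5)*(k + 4)*(k^2 - 5*k + 6) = (k - 5)*(k - 2)*(k + 4)*(k - 3)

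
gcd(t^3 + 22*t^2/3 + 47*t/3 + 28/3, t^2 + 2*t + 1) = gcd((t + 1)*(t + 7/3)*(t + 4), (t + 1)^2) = t + 1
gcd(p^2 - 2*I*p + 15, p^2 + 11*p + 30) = 1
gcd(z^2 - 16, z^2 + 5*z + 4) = z + 4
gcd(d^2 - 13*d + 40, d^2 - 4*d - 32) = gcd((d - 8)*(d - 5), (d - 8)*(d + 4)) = d - 8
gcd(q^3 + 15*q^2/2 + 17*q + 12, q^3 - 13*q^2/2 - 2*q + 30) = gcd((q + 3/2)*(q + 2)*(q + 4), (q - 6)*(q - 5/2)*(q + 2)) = q + 2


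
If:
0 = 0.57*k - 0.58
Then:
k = 1.02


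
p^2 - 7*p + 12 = (p - 4)*(p - 3)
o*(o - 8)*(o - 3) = o^3 - 11*o^2 + 24*o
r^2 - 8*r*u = r*(r - 8*u)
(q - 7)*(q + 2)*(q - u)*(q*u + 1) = q^4*u - q^3*u^2 - 5*q^3*u + q^3 + 5*q^2*u^2 - 15*q^2*u - 5*q^2 + 14*q*u^2 + 5*q*u - 14*q + 14*u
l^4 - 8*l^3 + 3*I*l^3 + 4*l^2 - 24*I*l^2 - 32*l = l*(l - 8)*(l - I)*(l + 4*I)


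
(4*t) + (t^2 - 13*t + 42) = t^2 - 9*t + 42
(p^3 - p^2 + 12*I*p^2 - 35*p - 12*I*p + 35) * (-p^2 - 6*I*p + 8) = -p^5 + p^4 - 18*I*p^4 + 115*p^3 + 18*I*p^3 - 115*p^2 + 306*I*p^2 - 280*p - 306*I*p + 280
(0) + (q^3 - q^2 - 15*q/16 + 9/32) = q^3 - q^2 - 15*q/16 + 9/32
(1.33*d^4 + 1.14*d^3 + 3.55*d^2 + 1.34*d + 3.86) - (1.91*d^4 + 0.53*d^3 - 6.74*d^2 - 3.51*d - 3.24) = -0.58*d^4 + 0.61*d^3 + 10.29*d^2 + 4.85*d + 7.1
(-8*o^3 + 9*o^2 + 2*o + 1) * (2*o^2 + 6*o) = -16*o^5 - 30*o^4 + 58*o^3 + 14*o^2 + 6*o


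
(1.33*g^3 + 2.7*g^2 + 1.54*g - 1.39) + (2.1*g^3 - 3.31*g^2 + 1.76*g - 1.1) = 3.43*g^3 - 0.61*g^2 + 3.3*g - 2.49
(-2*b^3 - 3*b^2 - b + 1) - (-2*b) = -2*b^3 - 3*b^2 + b + 1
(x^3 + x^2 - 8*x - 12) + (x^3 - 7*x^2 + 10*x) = 2*x^3 - 6*x^2 + 2*x - 12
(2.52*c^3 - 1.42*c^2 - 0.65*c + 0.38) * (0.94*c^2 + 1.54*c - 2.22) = 2.3688*c^5 + 2.546*c^4 - 8.3922*c^3 + 2.5086*c^2 + 2.0282*c - 0.8436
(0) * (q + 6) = 0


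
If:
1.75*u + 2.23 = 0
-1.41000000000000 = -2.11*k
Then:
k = 0.67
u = -1.27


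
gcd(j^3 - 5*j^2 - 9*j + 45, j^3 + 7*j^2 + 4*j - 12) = 1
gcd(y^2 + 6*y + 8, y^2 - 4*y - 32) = y + 4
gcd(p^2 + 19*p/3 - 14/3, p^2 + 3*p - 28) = p + 7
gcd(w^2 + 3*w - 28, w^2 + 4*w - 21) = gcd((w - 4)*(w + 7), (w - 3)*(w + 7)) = w + 7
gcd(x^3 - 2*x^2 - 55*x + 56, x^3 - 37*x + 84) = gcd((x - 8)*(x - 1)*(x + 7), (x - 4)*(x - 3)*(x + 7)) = x + 7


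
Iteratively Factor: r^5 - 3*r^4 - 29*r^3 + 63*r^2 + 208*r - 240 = (r + 3)*(r^4 - 6*r^3 - 11*r^2 + 96*r - 80) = (r - 1)*(r + 3)*(r^3 - 5*r^2 - 16*r + 80) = (r - 1)*(r + 3)*(r + 4)*(r^2 - 9*r + 20) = (r - 4)*(r - 1)*(r + 3)*(r + 4)*(r - 5)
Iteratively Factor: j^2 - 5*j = (j)*(j - 5)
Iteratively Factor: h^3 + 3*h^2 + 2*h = (h + 1)*(h^2 + 2*h) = h*(h + 1)*(h + 2)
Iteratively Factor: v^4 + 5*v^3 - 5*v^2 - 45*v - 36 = (v - 3)*(v^3 + 8*v^2 + 19*v + 12) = (v - 3)*(v + 1)*(v^2 + 7*v + 12) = (v - 3)*(v + 1)*(v + 3)*(v + 4)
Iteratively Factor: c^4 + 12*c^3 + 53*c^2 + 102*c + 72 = (c + 2)*(c^3 + 10*c^2 + 33*c + 36) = (c + 2)*(c + 3)*(c^2 + 7*c + 12) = (c + 2)*(c + 3)^2*(c + 4)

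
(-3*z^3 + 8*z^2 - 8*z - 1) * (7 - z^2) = 3*z^5 - 8*z^4 - 13*z^3 + 57*z^2 - 56*z - 7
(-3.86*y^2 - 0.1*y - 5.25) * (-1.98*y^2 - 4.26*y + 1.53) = 7.6428*y^4 + 16.6416*y^3 + 4.9152*y^2 + 22.212*y - 8.0325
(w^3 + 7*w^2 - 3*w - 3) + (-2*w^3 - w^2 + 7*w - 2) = -w^3 + 6*w^2 + 4*w - 5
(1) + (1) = 2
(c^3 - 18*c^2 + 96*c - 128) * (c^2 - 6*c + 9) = c^5 - 24*c^4 + 213*c^3 - 866*c^2 + 1632*c - 1152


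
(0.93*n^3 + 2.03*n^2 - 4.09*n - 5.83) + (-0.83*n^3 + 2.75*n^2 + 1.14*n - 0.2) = 0.1*n^3 + 4.78*n^2 - 2.95*n - 6.03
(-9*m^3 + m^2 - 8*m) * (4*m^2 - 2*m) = -36*m^5 + 22*m^4 - 34*m^3 + 16*m^2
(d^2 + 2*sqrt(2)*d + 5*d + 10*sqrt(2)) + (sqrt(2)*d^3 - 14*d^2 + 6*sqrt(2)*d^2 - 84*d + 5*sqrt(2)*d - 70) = sqrt(2)*d^3 - 13*d^2 + 6*sqrt(2)*d^2 - 79*d + 7*sqrt(2)*d - 70 + 10*sqrt(2)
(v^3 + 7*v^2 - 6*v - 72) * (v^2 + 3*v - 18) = v^5 + 10*v^4 - 3*v^3 - 216*v^2 - 108*v + 1296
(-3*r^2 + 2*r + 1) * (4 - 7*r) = 21*r^3 - 26*r^2 + r + 4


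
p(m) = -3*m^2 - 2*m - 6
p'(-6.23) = 35.38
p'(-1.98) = 9.88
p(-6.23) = -109.98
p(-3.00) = -27.00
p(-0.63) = -5.93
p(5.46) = -106.35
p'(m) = -6*m - 2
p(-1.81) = -12.21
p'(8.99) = -55.94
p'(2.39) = -16.34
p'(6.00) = -38.00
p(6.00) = -126.00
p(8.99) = -266.44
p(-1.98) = -13.80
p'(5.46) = -34.76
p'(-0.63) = 1.78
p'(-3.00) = 16.00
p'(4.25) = -27.50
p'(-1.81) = 8.86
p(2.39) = -27.92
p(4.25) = -68.69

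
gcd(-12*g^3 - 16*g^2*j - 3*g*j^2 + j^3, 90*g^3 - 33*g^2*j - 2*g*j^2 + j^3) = 1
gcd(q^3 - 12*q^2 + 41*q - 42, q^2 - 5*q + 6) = q^2 - 5*q + 6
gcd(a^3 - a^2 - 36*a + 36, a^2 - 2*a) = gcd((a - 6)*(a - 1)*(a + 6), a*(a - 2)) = 1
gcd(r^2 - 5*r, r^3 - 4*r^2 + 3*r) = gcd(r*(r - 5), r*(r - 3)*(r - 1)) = r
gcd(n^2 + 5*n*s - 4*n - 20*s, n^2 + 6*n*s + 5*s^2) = n + 5*s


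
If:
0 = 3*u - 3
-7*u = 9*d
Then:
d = -7/9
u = 1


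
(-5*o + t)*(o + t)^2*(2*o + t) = -10*o^4 - 23*o^3*t - 15*o^2*t^2 - o*t^3 + t^4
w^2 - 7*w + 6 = (w - 6)*(w - 1)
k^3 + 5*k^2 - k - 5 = (k - 1)*(k + 1)*(k + 5)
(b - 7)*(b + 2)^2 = b^3 - 3*b^2 - 24*b - 28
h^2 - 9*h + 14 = (h - 7)*(h - 2)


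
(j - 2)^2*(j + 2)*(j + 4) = j^4 + 2*j^3 - 12*j^2 - 8*j + 32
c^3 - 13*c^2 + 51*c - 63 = (c - 7)*(c - 3)^2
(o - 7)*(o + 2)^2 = o^3 - 3*o^2 - 24*o - 28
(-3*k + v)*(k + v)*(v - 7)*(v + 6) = -3*k^2*v^2 + 3*k^2*v + 126*k^2 - 2*k*v^3 + 2*k*v^2 + 84*k*v + v^4 - v^3 - 42*v^2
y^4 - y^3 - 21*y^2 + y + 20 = (y - 5)*(y - 1)*(y + 1)*(y + 4)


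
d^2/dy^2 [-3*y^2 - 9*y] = -6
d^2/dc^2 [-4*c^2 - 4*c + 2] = -8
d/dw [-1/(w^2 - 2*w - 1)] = 2*(w - 1)/(-w^2 + 2*w + 1)^2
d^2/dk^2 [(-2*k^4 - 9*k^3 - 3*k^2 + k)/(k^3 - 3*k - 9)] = 6*(-3*k^6 - 44*k^5 - 189*k^4 - 233*k^3 - 549*k^2 - 729*k - 90)/(k^9 - 9*k^7 - 27*k^6 + 27*k^5 + 162*k^4 + 216*k^3 - 243*k^2 - 729*k - 729)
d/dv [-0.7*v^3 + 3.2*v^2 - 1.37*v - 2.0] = -2.1*v^2 + 6.4*v - 1.37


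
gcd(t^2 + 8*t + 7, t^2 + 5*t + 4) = t + 1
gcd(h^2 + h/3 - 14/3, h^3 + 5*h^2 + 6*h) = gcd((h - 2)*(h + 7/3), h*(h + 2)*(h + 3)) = 1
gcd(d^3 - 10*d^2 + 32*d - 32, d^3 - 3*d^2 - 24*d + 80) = d^2 - 8*d + 16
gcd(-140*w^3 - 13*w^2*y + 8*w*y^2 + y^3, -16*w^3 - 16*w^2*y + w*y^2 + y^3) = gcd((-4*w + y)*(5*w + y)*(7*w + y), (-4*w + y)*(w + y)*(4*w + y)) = -4*w + y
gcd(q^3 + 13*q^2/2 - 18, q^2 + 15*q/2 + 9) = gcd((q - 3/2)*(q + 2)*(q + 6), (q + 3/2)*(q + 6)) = q + 6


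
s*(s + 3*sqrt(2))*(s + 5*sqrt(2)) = s^3 + 8*sqrt(2)*s^2 + 30*s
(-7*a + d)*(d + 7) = -7*a*d - 49*a + d^2 + 7*d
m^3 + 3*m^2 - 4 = (m - 1)*(m + 2)^2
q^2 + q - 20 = (q - 4)*(q + 5)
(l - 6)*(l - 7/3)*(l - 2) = l^3 - 31*l^2/3 + 92*l/3 - 28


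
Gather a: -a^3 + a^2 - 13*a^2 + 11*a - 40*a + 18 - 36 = -a^3 - 12*a^2 - 29*a - 18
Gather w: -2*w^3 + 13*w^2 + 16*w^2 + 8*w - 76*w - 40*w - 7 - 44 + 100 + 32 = -2*w^3 + 29*w^2 - 108*w + 81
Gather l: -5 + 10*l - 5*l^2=-5*l^2 + 10*l - 5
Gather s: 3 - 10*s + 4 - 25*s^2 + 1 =-25*s^2 - 10*s + 8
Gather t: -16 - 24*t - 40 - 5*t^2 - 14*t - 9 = -5*t^2 - 38*t - 65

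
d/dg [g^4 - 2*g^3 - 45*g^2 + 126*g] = 4*g^3 - 6*g^2 - 90*g + 126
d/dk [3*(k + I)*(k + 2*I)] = 6*k + 9*I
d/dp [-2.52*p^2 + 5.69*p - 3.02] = 5.69 - 5.04*p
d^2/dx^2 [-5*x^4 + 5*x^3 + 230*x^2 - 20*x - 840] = -60*x^2 + 30*x + 460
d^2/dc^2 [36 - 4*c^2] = -8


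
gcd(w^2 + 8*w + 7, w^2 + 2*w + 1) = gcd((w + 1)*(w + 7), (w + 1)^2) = w + 1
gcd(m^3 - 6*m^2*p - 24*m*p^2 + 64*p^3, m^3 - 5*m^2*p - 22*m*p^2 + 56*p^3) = -m^2 - 2*m*p + 8*p^2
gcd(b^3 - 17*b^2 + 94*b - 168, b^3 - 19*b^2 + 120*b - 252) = b^2 - 13*b + 42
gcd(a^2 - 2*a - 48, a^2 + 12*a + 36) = a + 6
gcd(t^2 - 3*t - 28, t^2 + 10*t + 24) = t + 4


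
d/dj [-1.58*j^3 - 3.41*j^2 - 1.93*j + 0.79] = -4.74*j^2 - 6.82*j - 1.93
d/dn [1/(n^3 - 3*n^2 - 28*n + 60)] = (-3*n^2 + 6*n + 28)/(n^3 - 3*n^2 - 28*n + 60)^2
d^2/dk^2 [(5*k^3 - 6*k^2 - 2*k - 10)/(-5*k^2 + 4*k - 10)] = 20*(34*k^3 + 45*k^2 - 240*k + 34)/(125*k^6 - 300*k^5 + 990*k^4 - 1264*k^3 + 1980*k^2 - 1200*k + 1000)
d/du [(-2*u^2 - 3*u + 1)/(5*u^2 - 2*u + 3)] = (19*u^2 - 22*u - 7)/(25*u^4 - 20*u^3 + 34*u^2 - 12*u + 9)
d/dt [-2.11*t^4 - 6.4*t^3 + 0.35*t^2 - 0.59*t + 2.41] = -8.44*t^3 - 19.2*t^2 + 0.7*t - 0.59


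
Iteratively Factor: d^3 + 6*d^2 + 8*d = (d)*(d^2 + 6*d + 8) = d*(d + 2)*(d + 4)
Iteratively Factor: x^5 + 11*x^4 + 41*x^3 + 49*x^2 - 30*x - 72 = (x + 4)*(x^4 + 7*x^3 + 13*x^2 - 3*x - 18) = (x - 1)*(x + 4)*(x^3 + 8*x^2 + 21*x + 18) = (x - 1)*(x + 2)*(x + 4)*(x^2 + 6*x + 9) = (x - 1)*(x + 2)*(x + 3)*(x + 4)*(x + 3)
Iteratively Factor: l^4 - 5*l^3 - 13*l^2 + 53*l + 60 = (l - 5)*(l^3 - 13*l - 12) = (l - 5)*(l + 3)*(l^2 - 3*l - 4) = (l - 5)*(l + 1)*(l + 3)*(l - 4)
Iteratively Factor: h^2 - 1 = (h + 1)*(h - 1)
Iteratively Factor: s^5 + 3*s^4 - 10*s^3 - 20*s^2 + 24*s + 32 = (s + 4)*(s^4 - s^3 - 6*s^2 + 4*s + 8) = (s + 2)*(s + 4)*(s^3 - 3*s^2 + 4) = (s - 2)*(s + 2)*(s + 4)*(s^2 - s - 2) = (s - 2)^2*(s + 2)*(s + 4)*(s + 1)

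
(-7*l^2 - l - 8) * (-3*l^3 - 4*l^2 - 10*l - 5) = 21*l^5 + 31*l^4 + 98*l^3 + 77*l^2 + 85*l + 40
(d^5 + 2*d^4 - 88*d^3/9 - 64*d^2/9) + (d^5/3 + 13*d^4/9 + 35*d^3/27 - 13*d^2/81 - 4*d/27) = 4*d^5/3 + 31*d^4/9 - 229*d^3/27 - 589*d^2/81 - 4*d/27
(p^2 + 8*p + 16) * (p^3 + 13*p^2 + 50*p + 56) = p^5 + 21*p^4 + 170*p^3 + 664*p^2 + 1248*p + 896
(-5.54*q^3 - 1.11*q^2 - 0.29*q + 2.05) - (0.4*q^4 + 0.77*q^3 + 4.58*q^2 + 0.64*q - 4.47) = -0.4*q^4 - 6.31*q^3 - 5.69*q^2 - 0.93*q + 6.52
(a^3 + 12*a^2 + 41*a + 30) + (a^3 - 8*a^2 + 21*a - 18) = 2*a^3 + 4*a^2 + 62*a + 12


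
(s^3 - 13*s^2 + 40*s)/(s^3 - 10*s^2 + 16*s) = (s - 5)/(s - 2)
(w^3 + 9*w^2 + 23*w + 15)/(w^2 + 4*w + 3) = w + 5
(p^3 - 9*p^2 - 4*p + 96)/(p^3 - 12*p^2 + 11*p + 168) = (p - 4)/(p - 7)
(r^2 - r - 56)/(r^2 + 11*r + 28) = (r - 8)/(r + 4)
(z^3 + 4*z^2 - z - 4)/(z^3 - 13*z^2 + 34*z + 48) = (z^2 + 3*z - 4)/(z^2 - 14*z + 48)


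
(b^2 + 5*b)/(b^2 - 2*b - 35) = b/(b - 7)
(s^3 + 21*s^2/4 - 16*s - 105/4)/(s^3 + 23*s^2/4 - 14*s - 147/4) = (4*s + 5)/(4*s + 7)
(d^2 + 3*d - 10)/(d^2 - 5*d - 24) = (-d^2 - 3*d + 10)/(-d^2 + 5*d + 24)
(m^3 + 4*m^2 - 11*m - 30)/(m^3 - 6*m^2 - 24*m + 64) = (m^3 + 4*m^2 - 11*m - 30)/(m^3 - 6*m^2 - 24*m + 64)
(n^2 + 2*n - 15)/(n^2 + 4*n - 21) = (n + 5)/(n + 7)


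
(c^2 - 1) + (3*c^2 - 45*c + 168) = 4*c^2 - 45*c + 167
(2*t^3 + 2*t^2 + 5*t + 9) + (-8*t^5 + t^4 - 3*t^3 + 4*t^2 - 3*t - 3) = -8*t^5 + t^4 - t^3 + 6*t^2 + 2*t + 6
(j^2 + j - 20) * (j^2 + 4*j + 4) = j^4 + 5*j^3 - 12*j^2 - 76*j - 80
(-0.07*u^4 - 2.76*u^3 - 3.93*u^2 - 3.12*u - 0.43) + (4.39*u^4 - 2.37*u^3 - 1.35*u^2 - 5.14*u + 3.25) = 4.32*u^4 - 5.13*u^3 - 5.28*u^2 - 8.26*u + 2.82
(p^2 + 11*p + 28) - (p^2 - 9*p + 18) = 20*p + 10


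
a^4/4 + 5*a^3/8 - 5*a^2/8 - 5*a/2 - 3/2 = (a/4 + 1/4)*(a - 2)*(a + 3/2)*(a + 2)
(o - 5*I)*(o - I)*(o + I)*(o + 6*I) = o^4 + I*o^3 + 31*o^2 + I*o + 30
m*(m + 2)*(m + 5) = m^3 + 7*m^2 + 10*m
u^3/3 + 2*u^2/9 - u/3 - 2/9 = (u/3 + 1/3)*(u - 1)*(u + 2/3)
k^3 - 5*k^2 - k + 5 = (k - 5)*(k - 1)*(k + 1)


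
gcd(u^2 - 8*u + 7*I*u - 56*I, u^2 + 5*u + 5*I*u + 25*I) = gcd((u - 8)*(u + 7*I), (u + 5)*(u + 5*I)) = 1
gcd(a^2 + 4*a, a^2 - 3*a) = a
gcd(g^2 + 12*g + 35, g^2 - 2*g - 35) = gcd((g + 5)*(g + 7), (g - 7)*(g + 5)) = g + 5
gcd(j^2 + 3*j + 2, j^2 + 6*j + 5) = j + 1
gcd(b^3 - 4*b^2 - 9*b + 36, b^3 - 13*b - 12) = b^2 - b - 12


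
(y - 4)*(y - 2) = y^2 - 6*y + 8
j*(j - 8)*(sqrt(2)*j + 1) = sqrt(2)*j^3 - 8*sqrt(2)*j^2 + j^2 - 8*j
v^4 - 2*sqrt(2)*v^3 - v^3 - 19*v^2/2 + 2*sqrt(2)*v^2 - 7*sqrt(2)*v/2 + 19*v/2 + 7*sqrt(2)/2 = (v - 1)*(v - 7*sqrt(2)/2)*(v + sqrt(2)/2)*(v + sqrt(2))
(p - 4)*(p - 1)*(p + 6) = p^3 + p^2 - 26*p + 24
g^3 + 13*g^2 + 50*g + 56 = (g + 2)*(g + 4)*(g + 7)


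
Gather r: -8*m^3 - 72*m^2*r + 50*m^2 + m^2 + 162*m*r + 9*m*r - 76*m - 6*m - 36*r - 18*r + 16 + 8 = -8*m^3 + 51*m^2 - 82*m + r*(-72*m^2 + 171*m - 54) + 24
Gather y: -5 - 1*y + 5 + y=0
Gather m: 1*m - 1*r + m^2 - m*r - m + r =m^2 - m*r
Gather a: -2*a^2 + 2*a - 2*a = -2*a^2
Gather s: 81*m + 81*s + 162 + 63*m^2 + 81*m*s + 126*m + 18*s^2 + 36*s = 63*m^2 + 207*m + 18*s^2 + s*(81*m + 117) + 162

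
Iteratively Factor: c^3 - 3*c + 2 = (c - 1)*(c^2 + c - 2) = (c - 1)*(c + 2)*(c - 1)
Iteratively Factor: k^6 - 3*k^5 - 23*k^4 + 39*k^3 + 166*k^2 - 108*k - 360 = (k + 3)*(k^5 - 6*k^4 - 5*k^3 + 54*k^2 + 4*k - 120) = (k + 2)*(k + 3)*(k^4 - 8*k^3 + 11*k^2 + 32*k - 60) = (k - 3)*(k + 2)*(k + 3)*(k^3 - 5*k^2 - 4*k + 20) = (k - 5)*(k - 3)*(k + 2)*(k + 3)*(k^2 - 4) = (k - 5)*(k - 3)*(k - 2)*(k + 2)*(k + 3)*(k + 2)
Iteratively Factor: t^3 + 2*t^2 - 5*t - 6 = (t + 1)*(t^2 + t - 6) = (t - 2)*(t + 1)*(t + 3)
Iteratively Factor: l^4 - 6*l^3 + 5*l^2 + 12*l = (l - 4)*(l^3 - 2*l^2 - 3*l) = (l - 4)*(l + 1)*(l^2 - 3*l) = (l - 4)*(l - 3)*(l + 1)*(l)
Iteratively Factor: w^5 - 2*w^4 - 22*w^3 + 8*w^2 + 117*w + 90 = (w + 3)*(w^4 - 5*w^3 - 7*w^2 + 29*w + 30) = (w + 2)*(w + 3)*(w^3 - 7*w^2 + 7*w + 15) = (w + 1)*(w + 2)*(w + 3)*(w^2 - 8*w + 15) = (w - 3)*(w + 1)*(w + 2)*(w + 3)*(w - 5)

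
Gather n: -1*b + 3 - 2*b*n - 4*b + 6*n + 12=-5*b + n*(6 - 2*b) + 15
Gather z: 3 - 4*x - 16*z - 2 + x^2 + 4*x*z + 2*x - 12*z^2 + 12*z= x^2 - 2*x - 12*z^2 + z*(4*x - 4) + 1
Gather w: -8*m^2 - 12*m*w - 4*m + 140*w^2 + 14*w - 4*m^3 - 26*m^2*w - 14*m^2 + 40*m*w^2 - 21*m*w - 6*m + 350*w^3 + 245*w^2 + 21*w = -4*m^3 - 22*m^2 - 10*m + 350*w^3 + w^2*(40*m + 385) + w*(-26*m^2 - 33*m + 35)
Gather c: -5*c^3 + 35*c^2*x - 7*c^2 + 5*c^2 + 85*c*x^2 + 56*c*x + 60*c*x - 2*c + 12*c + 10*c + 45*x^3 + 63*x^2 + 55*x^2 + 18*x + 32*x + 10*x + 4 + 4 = -5*c^3 + c^2*(35*x - 2) + c*(85*x^2 + 116*x + 20) + 45*x^3 + 118*x^2 + 60*x + 8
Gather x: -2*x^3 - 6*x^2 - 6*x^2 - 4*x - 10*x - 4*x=-2*x^3 - 12*x^2 - 18*x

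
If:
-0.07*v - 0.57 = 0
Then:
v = -8.14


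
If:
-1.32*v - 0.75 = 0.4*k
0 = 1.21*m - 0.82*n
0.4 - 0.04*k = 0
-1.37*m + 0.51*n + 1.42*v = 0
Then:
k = 10.00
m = -8.28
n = -12.21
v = -3.60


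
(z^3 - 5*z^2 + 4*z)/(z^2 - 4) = z*(z^2 - 5*z + 4)/(z^2 - 4)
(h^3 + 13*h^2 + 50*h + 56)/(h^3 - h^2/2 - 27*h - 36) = 2*(h^2 + 9*h + 14)/(2*h^2 - 9*h - 18)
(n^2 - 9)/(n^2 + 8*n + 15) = (n - 3)/(n + 5)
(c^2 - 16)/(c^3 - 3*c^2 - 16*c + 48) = 1/(c - 3)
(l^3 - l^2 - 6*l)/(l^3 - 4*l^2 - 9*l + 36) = l*(l + 2)/(l^2 - l - 12)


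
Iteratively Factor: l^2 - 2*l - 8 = (l + 2)*(l - 4)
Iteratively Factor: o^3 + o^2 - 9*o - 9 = (o + 1)*(o^2 - 9) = (o - 3)*(o + 1)*(o + 3)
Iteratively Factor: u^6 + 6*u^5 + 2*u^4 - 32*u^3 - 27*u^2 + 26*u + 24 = (u + 3)*(u^5 + 3*u^4 - 7*u^3 - 11*u^2 + 6*u + 8) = (u + 1)*(u + 3)*(u^4 + 2*u^3 - 9*u^2 - 2*u + 8) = (u - 2)*(u + 1)*(u + 3)*(u^3 + 4*u^2 - u - 4) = (u - 2)*(u - 1)*(u + 1)*(u + 3)*(u^2 + 5*u + 4) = (u - 2)*(u - 1)*(u + 1)*(u + 3)*(u + 4)*(u + 1)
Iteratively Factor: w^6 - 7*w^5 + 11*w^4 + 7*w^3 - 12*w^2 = (w - 3)*(w^5 - 4*w^4 - w^3 + 4*w^2) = w*(w - 3)*(w^4 - 4*w^3 - w^2 + 4*w) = w^2*(w - 3)*(w^3 - 4*w^2 - w + 4) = w^2*(w - 3)*(w - 1)*(w^2 - 3*w - 4) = w^2*(w - 4)*(w - 3)*(w - 1)*(w + 1)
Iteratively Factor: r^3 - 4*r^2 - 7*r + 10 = (r - 5)*(r^2 + r - 2) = (r - 5)*(r - 1)*(r + 2)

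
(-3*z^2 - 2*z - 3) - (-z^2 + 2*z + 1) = -2*z^2 - 4*z - 4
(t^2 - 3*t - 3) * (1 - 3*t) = -3*t^3 + 10*t^2 + 6*t - 3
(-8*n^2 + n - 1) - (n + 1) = -8*n^2 - 2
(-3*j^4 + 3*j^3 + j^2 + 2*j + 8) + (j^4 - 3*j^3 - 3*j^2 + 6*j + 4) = -2*j^4 - 2*j^2 + 8*j + 12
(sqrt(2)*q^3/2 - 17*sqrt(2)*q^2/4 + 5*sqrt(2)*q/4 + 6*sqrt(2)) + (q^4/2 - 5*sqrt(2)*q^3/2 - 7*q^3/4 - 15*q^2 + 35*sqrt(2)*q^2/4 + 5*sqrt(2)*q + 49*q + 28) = q^4/2 - 2*sqrt(2)*q^3 - 7*q^3/4 - 15*q^2 + 9*sqrt(2)*q^2/2 + 25*sqrt(2)*q/4 + 49*q + 6*sqrt(2) + 28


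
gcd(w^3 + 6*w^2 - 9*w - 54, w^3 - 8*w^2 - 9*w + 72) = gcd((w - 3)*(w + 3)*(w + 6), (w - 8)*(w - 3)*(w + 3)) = w^2 - 9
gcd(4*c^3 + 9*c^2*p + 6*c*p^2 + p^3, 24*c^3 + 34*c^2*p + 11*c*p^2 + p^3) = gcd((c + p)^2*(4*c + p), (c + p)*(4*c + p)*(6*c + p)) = 4*c^2 + 5*c*p + p^2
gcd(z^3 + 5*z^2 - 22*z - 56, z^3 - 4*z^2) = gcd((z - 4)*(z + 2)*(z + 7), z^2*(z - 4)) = z - 4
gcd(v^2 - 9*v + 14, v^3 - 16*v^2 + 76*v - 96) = v - 2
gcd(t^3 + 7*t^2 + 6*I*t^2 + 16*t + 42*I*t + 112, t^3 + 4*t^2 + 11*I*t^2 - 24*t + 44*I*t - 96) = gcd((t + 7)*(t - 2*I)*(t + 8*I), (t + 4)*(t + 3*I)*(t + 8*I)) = t + 8*I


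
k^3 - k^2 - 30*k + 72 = (k - 4)*(k - 3)*(k + 6)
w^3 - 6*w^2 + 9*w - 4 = (w - 4)*(w - 1)^2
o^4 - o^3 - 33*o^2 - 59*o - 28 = (o - 7)*(o + 1)^2*(o + 4)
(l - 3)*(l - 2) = l^2 - 5*l + 6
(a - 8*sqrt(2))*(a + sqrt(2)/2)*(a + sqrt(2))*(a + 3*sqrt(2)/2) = a^4 - 5*sqrt(2)*a^3 - 85*a^2/2 - 85*sqrt(2)*a/2 - 24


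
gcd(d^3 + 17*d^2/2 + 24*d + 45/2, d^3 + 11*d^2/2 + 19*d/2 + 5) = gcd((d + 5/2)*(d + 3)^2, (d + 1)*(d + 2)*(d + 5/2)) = d + 5/2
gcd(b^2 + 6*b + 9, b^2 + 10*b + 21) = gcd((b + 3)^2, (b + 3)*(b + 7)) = b + 3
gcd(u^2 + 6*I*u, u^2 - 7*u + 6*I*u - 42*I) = u + 6*I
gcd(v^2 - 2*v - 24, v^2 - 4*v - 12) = v - 6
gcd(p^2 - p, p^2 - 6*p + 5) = p - 1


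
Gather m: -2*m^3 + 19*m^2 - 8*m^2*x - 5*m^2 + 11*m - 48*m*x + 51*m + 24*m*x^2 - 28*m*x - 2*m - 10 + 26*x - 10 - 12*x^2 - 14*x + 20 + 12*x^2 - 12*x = -2*m^3 + m^2*(14 - 8*x) + m*(24*x^2 - 76*x + 60)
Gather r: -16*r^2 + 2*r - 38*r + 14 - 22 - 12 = -16*r^2 - 36*r - 20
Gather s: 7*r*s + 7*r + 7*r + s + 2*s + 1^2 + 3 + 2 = 14*r + s*(7*r + 3) + 6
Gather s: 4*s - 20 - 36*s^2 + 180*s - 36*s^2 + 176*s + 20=-72*s^2 + 360*s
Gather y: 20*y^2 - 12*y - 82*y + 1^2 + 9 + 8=20*y^2 - 94*y + 18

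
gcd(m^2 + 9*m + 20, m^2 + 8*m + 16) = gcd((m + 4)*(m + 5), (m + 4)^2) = m + 4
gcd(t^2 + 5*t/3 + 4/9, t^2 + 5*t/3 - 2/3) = 1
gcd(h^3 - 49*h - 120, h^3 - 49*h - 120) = h^3 - 49*h - 120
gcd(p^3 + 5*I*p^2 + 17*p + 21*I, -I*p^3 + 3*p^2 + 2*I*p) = p + I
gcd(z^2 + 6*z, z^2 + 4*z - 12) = z + 6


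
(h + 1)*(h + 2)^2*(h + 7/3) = h^4 + 22*h^3/3 + 59*h^2/3 + 68*h/3 + 28/3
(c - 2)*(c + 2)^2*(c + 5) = c^4 + 7*c^3 + 6*c^2 - 28*c - 40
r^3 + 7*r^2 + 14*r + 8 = (r + 1)*(r + 2)*(r + 4)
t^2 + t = t*(t + 1)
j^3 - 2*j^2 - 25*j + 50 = (j - 5)*(j - 2)*(j + 5)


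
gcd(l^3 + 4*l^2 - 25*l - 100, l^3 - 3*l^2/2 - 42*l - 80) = l + 4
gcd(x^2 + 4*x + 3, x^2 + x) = x + 1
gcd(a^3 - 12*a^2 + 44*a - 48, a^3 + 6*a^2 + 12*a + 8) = 1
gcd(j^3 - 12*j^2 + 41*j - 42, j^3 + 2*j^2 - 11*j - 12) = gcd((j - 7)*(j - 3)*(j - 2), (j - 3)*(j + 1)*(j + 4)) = j - 3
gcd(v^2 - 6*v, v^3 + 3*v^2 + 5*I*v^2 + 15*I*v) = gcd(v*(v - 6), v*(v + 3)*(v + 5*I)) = v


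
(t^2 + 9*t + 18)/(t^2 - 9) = (t + 6)/(t - 3)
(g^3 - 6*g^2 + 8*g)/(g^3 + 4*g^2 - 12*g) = (g - 4)/(g + 6)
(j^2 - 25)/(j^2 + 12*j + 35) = (j - 5)/(j + 7)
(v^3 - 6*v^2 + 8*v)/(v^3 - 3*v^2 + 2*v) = (v - 4)/(v - 1)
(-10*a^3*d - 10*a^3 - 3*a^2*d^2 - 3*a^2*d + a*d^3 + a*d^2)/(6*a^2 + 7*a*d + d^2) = a*(-10*a^2*d - 10*a^2 - 3*a*d^2 - 3*a*d + d^3 + d^2)/(6*a^2 + 7*a*d + d^2)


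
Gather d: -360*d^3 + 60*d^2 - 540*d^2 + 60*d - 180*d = -360*d^3 - 480*d^2 - 120*d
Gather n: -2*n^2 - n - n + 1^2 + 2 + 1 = -2*n^2 - 2*n + 4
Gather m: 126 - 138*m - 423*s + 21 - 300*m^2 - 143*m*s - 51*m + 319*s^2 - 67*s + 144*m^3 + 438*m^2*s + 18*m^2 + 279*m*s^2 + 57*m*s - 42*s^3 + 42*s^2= 144*m^3 + m^2*(438*s - 282) + m*(279*s^2 - 86*s - 189) - 42*s^3 + 361*s^2 - 490*s + 147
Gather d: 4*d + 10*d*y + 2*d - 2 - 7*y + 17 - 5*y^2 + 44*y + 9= d*(10*y + 6) - 5*y^2 + 37*y + 24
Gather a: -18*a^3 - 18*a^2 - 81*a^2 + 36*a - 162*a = -18*a^3 - 99*a^2 - 126*a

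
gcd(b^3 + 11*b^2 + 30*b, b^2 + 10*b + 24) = b + 6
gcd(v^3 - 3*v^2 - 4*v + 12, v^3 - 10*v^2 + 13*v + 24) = v - 3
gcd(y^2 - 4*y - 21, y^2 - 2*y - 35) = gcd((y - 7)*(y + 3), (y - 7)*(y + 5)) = y - 7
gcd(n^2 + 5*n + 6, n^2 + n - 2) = n + 2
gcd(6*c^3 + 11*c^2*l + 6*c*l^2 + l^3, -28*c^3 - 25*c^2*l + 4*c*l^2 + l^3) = c + l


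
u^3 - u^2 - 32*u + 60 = (u - 5)*(u - 2)*(u + 6)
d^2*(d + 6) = d^3 + 6*d^2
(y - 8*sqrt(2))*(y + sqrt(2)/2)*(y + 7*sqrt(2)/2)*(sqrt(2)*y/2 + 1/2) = sqrt(2)*y^4/2 - 7*y^3/2 - 129*sqrt(2)*y^2/4 - 233*y/4 - 14*sqrt(2)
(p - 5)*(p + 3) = p^2 - 2*p - 15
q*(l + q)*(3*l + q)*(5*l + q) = 15*l^3*q + 23*l^2*q^2 + 9*l*q^3 + q^4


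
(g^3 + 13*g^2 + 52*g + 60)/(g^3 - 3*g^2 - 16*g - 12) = (g^2 + 11*g + 30)/(g^2 - 5*g - 6)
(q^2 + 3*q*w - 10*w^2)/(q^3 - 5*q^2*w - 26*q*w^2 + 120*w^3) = (q - 2*w)/(q^2 - 10*q*w + 24*w^2)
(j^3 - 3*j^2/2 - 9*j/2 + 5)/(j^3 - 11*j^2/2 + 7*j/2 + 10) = (j^2 + j - 2)/(j^2 - 3*j - 4)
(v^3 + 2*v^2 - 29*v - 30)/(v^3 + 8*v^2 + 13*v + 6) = (v - 5)/(v + 1)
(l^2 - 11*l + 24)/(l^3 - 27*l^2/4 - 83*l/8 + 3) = 8*(l - 3)/(8*l^2 + 10*l - 3)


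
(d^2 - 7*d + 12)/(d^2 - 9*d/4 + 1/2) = 4*(d^2 - 7*d + 12)/(4*d^2 - 9*d + 2)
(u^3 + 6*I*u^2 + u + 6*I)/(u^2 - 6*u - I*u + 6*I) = (u^2 + 7*I*u - 6)/(u - 6)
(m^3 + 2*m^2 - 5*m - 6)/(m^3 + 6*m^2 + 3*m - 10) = (m^3 + 2*m^2 - 5*m - 6)/(m^3 + 6*m^2 + 3*m - 10)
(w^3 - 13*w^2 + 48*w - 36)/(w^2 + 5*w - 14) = (w^3 - 13*w^2 + 48*w - 36)/(w^2 + 5*w - 14)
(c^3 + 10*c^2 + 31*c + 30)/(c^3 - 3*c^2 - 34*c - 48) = (c + 5)/(c - 8)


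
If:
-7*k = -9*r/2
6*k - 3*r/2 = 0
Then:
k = 0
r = 0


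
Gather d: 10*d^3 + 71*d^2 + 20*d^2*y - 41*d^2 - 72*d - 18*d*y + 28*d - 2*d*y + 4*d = 10*d^3 + d^2*(20*y + 30) + d*(-20*y - 40)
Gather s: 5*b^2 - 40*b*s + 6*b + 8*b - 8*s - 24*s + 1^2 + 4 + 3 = 5*b^2 + 14*b + s*(-40*b - 32) + 8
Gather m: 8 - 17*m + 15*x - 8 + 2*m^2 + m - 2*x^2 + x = 2*m^2 - 16*m - 2*x^2 + 16*x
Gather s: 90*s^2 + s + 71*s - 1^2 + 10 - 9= 90*s^2 + 72*s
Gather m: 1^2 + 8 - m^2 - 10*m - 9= -m^2 - 10*m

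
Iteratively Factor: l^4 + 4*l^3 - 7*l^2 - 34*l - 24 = (l + 1)*(l^3 + 3*l^2 - 10*l - 24) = (l + 1)*(l + 2)*(l^2 + l - 12) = (l - 3)*(l + 1)*(l + 2)*(l + 4)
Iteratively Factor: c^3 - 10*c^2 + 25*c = (c)*(c^2 - 10*c + 25) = c*(c - 5)*(c - 5)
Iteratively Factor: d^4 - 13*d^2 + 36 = (d + 3)*(d^3 - 3*d^2 - 4*d + 12) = (d - 3)*(d + 3)*(d^2 - 4) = (d - 3)*(d + 2)*(d + 3)*(d - 2)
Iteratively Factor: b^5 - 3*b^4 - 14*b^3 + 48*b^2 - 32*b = (b - 2)*(b^4 - b^3 - 16*b^2 + 16*b) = (b - 2)*(b - 1)*(b^3 - 16*b) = (b - 2)*(b - 1)*(b + 4)*(b^2 - 4*b) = (b - 4)*(b - 2)*(b - 1)*(b + 4)*(b)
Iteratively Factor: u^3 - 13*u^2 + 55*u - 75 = (u - 5)*(u^2 - 8*u + 15) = (u - 5)^2*(u - 3)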